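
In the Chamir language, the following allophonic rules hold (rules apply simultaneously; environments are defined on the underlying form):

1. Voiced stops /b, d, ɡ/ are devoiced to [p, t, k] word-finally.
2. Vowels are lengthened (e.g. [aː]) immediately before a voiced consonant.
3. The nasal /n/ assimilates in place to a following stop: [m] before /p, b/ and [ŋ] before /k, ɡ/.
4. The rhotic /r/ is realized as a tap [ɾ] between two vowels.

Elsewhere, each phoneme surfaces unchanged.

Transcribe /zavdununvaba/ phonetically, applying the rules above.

/a/ (between /z/ and /v/) occurs before a voiced consonant → [aː] by rule 2.
/d/ (between /v/ and /u/): rule 1 targets it, but not word-finally → unchanged [d].
/u/ meets the environment for rule 2 (before a voiced consonant) → [uː].
/n/ (between /u/ and /u/) is in the target of rule 3 but the environment (before a labial or velar stop) is not met → [n].
/u/ — between /n/ and /n/, before a voiced consonant — surfaces as [uː] (rule 2).
/n/ — between /u/ and /v/; rule 3 does not apply here → [n].
/a/ (between /v/ and /b/): before a voiced consonant, so rule 2 applies → [aː].
/b/ (between /a/ and /a/) fails the environment for rule 1, so it stays [b].
/a/ (word-final): rule 2 targets it, but not before a voiced consonant → unchanged [a].

[zaːvduːnuːnvaːba]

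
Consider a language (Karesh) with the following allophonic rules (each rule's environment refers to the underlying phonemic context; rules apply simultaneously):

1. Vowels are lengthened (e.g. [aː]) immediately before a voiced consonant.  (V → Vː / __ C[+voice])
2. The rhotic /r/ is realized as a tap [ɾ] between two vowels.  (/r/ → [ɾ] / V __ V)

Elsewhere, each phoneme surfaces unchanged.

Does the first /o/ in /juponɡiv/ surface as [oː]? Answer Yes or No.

/o/ (between /p/ and /n/) occurs before a voiced consonant → [oː] by rule 1.
The actual realization is [oː], which matches [oː].

Yes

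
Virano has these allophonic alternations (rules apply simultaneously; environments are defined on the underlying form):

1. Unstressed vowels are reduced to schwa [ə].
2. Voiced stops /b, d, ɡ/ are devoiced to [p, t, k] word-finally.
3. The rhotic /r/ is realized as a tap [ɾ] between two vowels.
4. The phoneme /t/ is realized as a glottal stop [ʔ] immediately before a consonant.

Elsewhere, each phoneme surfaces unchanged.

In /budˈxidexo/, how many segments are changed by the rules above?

3

Segments that undergo a rule: /u/ → [ə] (rule 1); /e/ → [ə] (rule 1); /o/ → [ə] (rule 1).
All other segments surface unchanged.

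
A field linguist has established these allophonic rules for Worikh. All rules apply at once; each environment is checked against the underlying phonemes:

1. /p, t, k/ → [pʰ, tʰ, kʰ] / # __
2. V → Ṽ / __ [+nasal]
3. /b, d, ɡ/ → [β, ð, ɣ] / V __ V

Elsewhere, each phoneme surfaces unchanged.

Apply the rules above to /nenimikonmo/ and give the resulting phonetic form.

/n/ (word-initial) is unaffected → [n].
Rule 2 applies to /e/ (between /n/ and /n/: before a nasal consonant) → [ẽ].
/n/ (between /e/ and /i/): no rule targets it → [n].
/i/ meets the environment for rule 2 (before a nasal consonant) → [ĩ].
/m/ — not in any rule's target class → [m].
/i/ (between /m/ and /k/): rule 2 targets it, but not before a nasal consonant → unchanged [i].
/k/ (between /i/ and /o/) is in the target of rule 1 but the environment (word-initially) is not met → [k].
/o/ (between /k/ and /n/): before a nasal consonant, so rule 2 applies → [õ].
/n/ (between /o/ and /m/): no rule targets it → [n].
/m/ — not in any rule's target class → [m].
/o/ — word-final; rule 2 does not apply here → [o].

[nẽnĩmikõnmo]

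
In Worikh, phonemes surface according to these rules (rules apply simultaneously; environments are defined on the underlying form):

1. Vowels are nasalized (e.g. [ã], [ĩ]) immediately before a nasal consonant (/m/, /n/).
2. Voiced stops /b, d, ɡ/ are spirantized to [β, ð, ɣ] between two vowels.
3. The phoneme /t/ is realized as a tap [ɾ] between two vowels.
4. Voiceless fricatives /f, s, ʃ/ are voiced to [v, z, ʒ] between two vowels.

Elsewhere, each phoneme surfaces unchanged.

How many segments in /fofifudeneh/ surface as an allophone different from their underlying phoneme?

4

Segments that undergo a rule: /f/ → [v] (rule 4); /f/ → [v] (rule 4); /d/ → [ð] (rule 2); /e/ → [ẽ] (rule 1).
All other segments surface unchanged.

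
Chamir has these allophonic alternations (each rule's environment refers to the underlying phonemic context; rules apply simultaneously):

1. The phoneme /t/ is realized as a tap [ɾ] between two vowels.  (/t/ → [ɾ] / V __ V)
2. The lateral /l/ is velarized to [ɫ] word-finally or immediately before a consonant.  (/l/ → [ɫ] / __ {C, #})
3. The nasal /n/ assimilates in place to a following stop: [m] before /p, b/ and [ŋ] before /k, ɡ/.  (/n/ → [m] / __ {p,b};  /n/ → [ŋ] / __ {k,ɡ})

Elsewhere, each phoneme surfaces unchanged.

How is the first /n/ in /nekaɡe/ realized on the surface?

/n/ — word-initial; rule 3 does not apply here → [n].

[n]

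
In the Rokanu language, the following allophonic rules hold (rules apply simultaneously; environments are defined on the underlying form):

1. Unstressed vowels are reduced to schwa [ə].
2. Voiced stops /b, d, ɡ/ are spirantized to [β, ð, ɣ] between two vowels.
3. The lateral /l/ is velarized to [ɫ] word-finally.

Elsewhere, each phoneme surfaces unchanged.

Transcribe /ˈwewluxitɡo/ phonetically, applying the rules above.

[ˈwewləxətɡə]

/w/ stays [w].
/e/ (between /w/ and /w/) is in the target of rule 1 but the environment (in an unstressed syllable) is not met → [e].
/w/ stays [w].
/l/ (between /w/ and /u/) fails the environment for rule 3, so it stays [l].
Rule 1 applies to /u/ (between /l/ and /x/: in an unstressed syllable) → [ə].
/x/ (between /u/ and /i/): no rule targets it → [x].
/i/ meets the environment for rule 1 (in an unstressed syllable) → [ə].
/t/ (between /i/ and /ɡ/) is unaffected → [t].
/ɡ/ — between /t/ and /o/; rule 2 does not apply here → [ɡ].
/o/ — word-final, in an unstressed syllable — surfaces as [ə] (rule 1).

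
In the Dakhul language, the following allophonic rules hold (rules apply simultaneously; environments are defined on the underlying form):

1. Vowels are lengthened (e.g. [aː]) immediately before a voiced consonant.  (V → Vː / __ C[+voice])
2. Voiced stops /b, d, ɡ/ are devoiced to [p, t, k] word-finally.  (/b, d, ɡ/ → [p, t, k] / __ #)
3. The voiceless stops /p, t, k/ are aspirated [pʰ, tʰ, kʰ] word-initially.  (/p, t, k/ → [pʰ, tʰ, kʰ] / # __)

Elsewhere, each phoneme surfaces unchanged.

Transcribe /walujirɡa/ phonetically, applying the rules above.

/a/ meets the environment for rule 1 (before a voiced consonant) → [aː].
/u/ (between /l/ and /j/) occurs before a voiced consonant → [uː] by rule 1.
/i/ (between /j/ and /r/): before a voiced consonant, so rule 1 applies → [iː].
/ɡ/ (between /r/ and /a/) is in the target of rule 2 but the environment (word-finally) is not met → [ɡ].
/a/ — word-final; rule 1 does not apply here → [a].

[waːluːjiːrɡa]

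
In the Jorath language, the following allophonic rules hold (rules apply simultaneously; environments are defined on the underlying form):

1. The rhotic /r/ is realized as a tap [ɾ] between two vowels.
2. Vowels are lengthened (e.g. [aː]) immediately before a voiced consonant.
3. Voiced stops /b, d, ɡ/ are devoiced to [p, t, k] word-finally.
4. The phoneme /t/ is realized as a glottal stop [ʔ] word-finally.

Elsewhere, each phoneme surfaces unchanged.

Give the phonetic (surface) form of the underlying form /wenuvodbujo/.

[weːnuːvoːdbuːjo]

/w/ stays [w].
/e/ (between /w/ and /n/): before a voiced consonant, so rule 2 applies → [eː].
/n/ — not in any rule's target class → [n].
/u/ meets the environment for rule 2 (before a voiced consonant) → [uː].
/v/ (between /u/ and /o/) is unaffected → [v].
/o/ meets the environment for rule 2 (before a voiced consonant) → [oː].
/d/ — between /o/ and /b/; rule 3 does not apply here → [d].
/b/ (between /d/ and /u/): rule 3 targets it, but not word-finally → unchanged [b].
/u/ meets the environment for rule 2 (before a voiced consonant) → [uː].
/j/ stays [j].
/o/ (word-final) is in the target of rule 2 but the environment (before a voiced consonant) is not met → [o].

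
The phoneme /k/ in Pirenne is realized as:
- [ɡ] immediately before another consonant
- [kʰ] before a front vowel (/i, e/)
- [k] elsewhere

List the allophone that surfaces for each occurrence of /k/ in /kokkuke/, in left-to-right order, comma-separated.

Occurrence 1 (position 1): no conditioning environment matches → elsewhere allophone [k].
Occurrence 2 (position 3): immediately before another consonant → [ɡ].
Occurrence 3 (position 4): no conditioning environment matches → elsewhere allophone [k].
Occurrence 4 (position 6): before a front vowel (/i, e/) → [kʰ].

[k], [ɡ], [k], [kʰ]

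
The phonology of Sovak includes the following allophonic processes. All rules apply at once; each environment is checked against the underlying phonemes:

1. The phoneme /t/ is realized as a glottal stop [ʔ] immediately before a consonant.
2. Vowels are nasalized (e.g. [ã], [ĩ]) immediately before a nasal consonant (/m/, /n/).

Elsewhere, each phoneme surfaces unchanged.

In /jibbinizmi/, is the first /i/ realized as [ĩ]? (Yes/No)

No

/i/ (between /j/ and /b/) fails the environment for rule 2, so it stays [i].
The actual realization is [i], not [ĩ].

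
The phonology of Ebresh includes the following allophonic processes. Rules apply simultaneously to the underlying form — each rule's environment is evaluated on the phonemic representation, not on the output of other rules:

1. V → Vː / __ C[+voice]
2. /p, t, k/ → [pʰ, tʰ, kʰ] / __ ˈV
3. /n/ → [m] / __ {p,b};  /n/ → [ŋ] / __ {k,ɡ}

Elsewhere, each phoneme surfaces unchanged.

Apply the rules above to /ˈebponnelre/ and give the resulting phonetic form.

/e/ — word-initial, before a voiced consonant — surfaces as [eː] (rule 1).
/p/ (between /b/ and /o/) fails the environment for rule 2, so it stays [p].
/o/ — between /p/ and /n/, before a voiced consonant — surfaces as [oː] (rule 1).
/n/ (between /o/ and /n/) is in the target of rule 3 but the environment (before a labial or velar stop) is not met → [n].
/n/ — between /n/ and /e/; rule 3 does not apply here → [n].
Rule 1 applies to /e/ (between /n/ and /l/: before a voiced consonant) → [eː].
/e/ (word-final) is in the target of rule 1 but the environment (before a voiced consonant) is not met → [e].

[ˈeːbpoːnneːlre]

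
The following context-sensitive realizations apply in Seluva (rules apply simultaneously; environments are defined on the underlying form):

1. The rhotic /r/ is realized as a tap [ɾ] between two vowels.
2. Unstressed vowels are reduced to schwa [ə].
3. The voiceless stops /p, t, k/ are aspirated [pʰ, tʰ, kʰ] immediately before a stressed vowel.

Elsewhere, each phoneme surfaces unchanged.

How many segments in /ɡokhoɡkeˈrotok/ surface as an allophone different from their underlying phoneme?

5

Segments that undergo a rule: /o/ → [ə] (rule 2); /o/ → [ə] (rule 2); /e/ → [ə] (rule 2); /r/ → [ɾ] (rule 1); /o/ → [ə] (rule 2).
All other segments surface unchanged.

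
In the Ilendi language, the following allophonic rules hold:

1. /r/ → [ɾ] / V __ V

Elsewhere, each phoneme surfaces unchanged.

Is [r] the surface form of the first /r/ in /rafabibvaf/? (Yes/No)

/r/ (word-initial): rule 1 targets it, but not between two vowels → unchanged [r].
The actual realization is [r], which matches [r].

Yes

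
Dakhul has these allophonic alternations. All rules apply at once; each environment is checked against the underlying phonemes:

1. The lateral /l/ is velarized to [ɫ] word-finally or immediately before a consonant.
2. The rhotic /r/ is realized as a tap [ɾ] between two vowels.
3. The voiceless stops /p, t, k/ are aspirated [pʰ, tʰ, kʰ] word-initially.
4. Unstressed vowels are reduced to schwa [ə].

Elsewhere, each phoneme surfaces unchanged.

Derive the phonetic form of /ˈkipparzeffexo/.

/k/ (word-initial) occurs word-initially → [kʰ] by rule 3.
/i/ (between /k/ and /p/) fails the environment for rule 4, so it stays [i].
/p/ (between /i/ and /p/) fails the environment for rule 3, so it stays [p].
/p/ (between /p/ and /a/): rule 3 targets it, but not word-initially → unchanged [p].
/a/ (between /p/ and /r/): in an unstressed syllable, so rule 4 applies → [ə].
/r/ (between /a/ and /z/) fails the environment for rule 2, so it stays [r].
/z/ (between /r/ and /e/) is unaffected → [z].
/e/ meets the environment for rule 4 (in an unstressed syllable) → [ə].
/f/ (between /e/ and /f/) is unaffected → [f].
/f/ — not in any rule's target class → [f].
/e/ — between /f/ and /x/, in an unstressed syllable — surfaces as [ə] (rule 4).
/x/ — not in any rule's target class → [x].
Rule 4 applies to /o/ (word-final: in an unstressed syllable) → [ə].

[ˈkʰippərzəffəxə]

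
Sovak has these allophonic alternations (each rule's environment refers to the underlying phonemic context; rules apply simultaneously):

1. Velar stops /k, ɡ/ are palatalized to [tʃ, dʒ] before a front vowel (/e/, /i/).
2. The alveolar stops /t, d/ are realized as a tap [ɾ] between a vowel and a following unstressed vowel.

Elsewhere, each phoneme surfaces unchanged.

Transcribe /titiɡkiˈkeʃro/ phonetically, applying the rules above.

[tiɾiɡtʃiˈtʃeʃro]

/t/ (word-initial) fails the environment for rule 2, so it stays [t].
/i/ (between /t/ and /t/): no rule targets it → [i].
Rule 2 applies to /t/ (between /i/ and /i/: between a vowel and a following unstressed vowel) → [ɾ].
/i/ stays [i].
/ɡ/ — between /i/ and /k/; rule 1 does not apply here → [ɡ].
/k/ (between /ɡ/ and /i/): before a front vowel, so rule 1 applies → [tʃ].
/i/ — not in any rule's target class → [i].
Rule 1 applies to /k/ (between /i/ and /e/: before a front vowel) → [tʃ].
/e/ stays [e].
/ʃ/ (between /e/ and /r/): no rule targets it → [ʃ].
/r/ — not in any rule's target class → [r].
/o/ (word-final) is unaffected → [o].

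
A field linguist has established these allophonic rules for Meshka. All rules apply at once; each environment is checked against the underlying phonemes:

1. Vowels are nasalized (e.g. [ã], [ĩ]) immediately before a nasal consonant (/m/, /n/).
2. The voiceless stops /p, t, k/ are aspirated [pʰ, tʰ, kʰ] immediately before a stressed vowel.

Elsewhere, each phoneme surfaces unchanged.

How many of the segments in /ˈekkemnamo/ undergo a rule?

Segments that undergo a rule: /e/ → [ẽ] (rule 1); /a/ → [ã] (rule 1).
All other segments surface unchanged.

2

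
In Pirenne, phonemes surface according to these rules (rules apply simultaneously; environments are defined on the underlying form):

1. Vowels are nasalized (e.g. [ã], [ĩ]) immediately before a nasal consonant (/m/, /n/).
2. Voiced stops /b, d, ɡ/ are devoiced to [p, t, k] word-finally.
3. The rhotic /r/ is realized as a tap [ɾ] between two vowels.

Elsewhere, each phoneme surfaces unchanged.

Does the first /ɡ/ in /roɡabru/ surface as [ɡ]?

Yes

/ɡ/ (between /o/ and /a/) fails the environment for rule 2, so it stays [ɡ].
The actual realization is [ɡ], which matches [ɡ].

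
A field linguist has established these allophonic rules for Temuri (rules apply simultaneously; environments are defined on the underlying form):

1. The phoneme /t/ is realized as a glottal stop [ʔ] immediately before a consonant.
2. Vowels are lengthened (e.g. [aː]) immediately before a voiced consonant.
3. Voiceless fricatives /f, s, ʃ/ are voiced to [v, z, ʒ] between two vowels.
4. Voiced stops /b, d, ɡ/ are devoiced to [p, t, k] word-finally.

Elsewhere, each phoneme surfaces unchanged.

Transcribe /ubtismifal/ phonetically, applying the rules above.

Rule 2 applies to /u/ (word-initial: before a voiced consonant) → [uː].
/b/ (between /u/ and /t/): rule 4 targets it, but not word-finally → unchanged [b].
/t/ (between /b/ and /i/): rule 1 targets it, but not immediately before a consonant → unchanged [t].
/i/ — between /t/ and /s/; rule 2 does not apply here → [i].
/s/ — between /i/ and /m/; rule 3 does not apply here → [s].
/i/ (between /m/ and /f/) fails the environment for rule 2, so it stays [i].
/f/ meets the environment for rule 3 (between two vowels) → [v].
/a/ (between /f/ and /l/): before a voiced consonant, so rule 2 applies → [aː].

[uːbtismivaːl]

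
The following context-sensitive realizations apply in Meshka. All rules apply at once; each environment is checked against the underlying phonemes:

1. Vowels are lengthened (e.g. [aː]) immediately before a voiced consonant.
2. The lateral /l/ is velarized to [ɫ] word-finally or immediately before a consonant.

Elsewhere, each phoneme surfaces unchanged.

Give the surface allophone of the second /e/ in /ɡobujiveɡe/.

/e/ (word-final) is in the target of rule 1 but the environment (before a voiced consonant) is not met → [e].

[e]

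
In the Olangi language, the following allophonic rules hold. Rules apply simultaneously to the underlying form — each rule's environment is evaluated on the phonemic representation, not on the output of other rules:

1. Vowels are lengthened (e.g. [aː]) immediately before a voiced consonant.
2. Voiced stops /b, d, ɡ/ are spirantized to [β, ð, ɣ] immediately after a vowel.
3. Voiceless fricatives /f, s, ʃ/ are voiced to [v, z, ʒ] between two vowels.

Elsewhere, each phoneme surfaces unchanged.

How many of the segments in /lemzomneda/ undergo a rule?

Segments that undergo a rule: /e/ → [eː] (rule 1); /o/ → [oː] (rule 1); /e/ → [eː] (rule 1); /d/ → [ð] (rule 2).
All other segments surface unchanged.

4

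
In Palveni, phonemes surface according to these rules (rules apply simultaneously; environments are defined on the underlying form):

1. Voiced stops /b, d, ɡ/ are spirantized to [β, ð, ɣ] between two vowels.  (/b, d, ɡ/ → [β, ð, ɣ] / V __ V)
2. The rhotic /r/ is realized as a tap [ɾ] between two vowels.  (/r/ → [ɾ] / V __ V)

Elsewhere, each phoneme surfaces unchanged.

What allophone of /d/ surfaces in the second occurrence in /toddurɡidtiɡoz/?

/d/ — between /d/ and /u/; rule 1 does not apply here → [d].

[d]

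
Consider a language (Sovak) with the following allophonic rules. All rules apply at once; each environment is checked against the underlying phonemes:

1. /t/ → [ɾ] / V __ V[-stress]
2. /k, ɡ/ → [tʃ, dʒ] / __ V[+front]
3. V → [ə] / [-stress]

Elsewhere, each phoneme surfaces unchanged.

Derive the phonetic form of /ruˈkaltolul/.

/r/ — not in any rule's target class → [r].
Rule 3 applies to /u/ (between /r/ and /k/: in an unstressed syllable) → [ə].
/k/ (between /u/ and /a/) is in the target of rule 2 but the environment (before a front vowel) is not met → [k].
/a/ (between /k/ and /l/) is in the target of rule 3 but the environment (in an unstressed syllable) is not met → [a].
/l/ (between /a/ and /t/) is unaffected → [l].
/t/ (between /l/ and /o/) is in the target of rule 1 but the environment (between a vowel and a following unstressed vowel) is not met → [t].
/o/ (between /t/ and /l/): in an unstressed syllable, so rule 3 applies → [ə].
/l/ stays [l].
/u/ — between /l/ and /l/, in an unstressed syllable — surfaces as [ə] (rule 3).
/l/ stays [l].

[rəˈkaltələl]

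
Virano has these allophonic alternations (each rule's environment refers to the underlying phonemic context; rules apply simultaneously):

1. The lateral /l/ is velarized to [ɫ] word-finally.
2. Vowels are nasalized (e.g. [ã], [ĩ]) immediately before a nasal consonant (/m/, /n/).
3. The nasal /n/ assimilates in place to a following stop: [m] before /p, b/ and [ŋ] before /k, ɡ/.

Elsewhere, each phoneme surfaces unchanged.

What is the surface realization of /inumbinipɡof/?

[ĩnũmbĩnipɡof]

/i/ meets the environment for rule 2 (before a nasal consonant) → [ĩ].
/n/ — between /i/ and /u/; rule 3 does not apply here → [n].
/u/ (between /n/ and /m/) occurs before a nasal consonant → [ũ] by rule 2.
Rule 2 applies to /i/ (between /b/ and /n/: before a nasal consonant) → [ĩ].
/n/ (between /i/ and /i/) is in the target of rule 3 but the environment (before a labial or velar stop) is not met → [n].
/i/ — between /n/ and /p/; rule 2 does not apply here → [i].
/o/ (between /ɡ/ and /f/) fails the environment for rule 2, so it stays [o].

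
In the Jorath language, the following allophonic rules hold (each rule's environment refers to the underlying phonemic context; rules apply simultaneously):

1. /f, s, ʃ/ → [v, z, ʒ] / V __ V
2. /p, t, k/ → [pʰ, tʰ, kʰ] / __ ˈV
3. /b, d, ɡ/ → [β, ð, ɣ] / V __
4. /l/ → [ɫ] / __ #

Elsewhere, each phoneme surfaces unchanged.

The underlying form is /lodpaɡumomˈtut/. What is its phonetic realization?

/l/ — word-initial; rule 4 does not apply here → [l].
/o/ stays [o].
Rule 3 applies to /d/ (between /o/ and /p/: immediately after a vowel) → [ð].
/p/ — between /d/ and /a/; rule 2 does not apply here → [p].
/a/ (between /p/ and /ɡ/) is unaffected → [a].
/ɡ/ (between /a/ and /u/): immediately after a vowel, so rule 3 applies → [ɣ].
/u/ stays [u].
/m/ stays [m].
/o/ — not in any rule's target class → [o].
/m/ — not in any rule's target class → [m].
/t/ (between /m/ and /u/): immediately before a stressed vowel, so rule 2 applies → [tʰ].
/u/ — not in any rule's target class → [u].
/t/ (word-final) is in the target of rule 2 but the environment (immediately before a stressed vowel) is not met → [t].

[loðpaɣumomˈtʰut]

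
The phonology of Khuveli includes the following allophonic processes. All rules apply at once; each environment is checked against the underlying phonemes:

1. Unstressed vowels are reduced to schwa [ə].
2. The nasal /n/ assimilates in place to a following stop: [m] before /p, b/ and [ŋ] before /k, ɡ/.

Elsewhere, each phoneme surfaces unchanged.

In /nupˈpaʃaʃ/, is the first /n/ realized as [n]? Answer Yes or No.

Yes

/n/ — word-initial; rule 2 does not apply here → [n].
The actual realization is [n], which matches [n].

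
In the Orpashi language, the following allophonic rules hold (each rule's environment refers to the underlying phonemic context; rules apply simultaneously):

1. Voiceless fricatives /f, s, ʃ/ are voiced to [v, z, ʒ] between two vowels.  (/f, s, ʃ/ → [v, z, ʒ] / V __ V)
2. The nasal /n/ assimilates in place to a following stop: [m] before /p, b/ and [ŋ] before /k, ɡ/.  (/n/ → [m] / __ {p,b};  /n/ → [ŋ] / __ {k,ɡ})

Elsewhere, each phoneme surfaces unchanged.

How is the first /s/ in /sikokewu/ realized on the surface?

[s]

/s/ (word-initial): rule 1 targets it, but not between two vowels → unchanged [s].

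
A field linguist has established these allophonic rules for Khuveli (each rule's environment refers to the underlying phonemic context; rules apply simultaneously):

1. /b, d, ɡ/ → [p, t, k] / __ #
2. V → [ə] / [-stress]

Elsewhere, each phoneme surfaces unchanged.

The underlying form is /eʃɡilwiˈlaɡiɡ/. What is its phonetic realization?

[əʃɡəlwəˈlaɡək]

/e/ (word-initial) occurs in an unstressed syllable → [ə] by rule 2.
/ɡ/ (between /ʃ/ and /i/) is in the target of rule 1 but the environment (word-finally) is not met → [ɡ].
/i/ (between /ɡ/ and /l/): in an unstressed syllable, so rule 2 applies → [ə].
/i/ — between /w/ and /l/, in an unstressed syllable — surfaces as [ə] (rule 2).
/a/ — between /l/ and /ɡ/; rule 2 does not apply here → [a].
/ɡ/ — between /a/ and /i/; rule 1 does not apply here → [ɡ].
/i/ (between /ɡ/ and /ɡ/) occurs in an unstressed syllable → [ə] by rule 2.
/ɡ/ meets the environment for rule 1 (word-finally) → [k].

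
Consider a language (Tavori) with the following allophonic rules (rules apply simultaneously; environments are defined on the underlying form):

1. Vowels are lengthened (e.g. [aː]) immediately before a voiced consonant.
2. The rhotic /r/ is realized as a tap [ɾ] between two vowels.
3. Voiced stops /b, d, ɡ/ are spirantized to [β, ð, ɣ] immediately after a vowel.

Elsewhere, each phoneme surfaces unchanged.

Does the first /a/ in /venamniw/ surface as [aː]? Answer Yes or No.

/a/ meets the environment for rule 1 (before a voiced consonant) → [aː].
The actual realization is [aː], which matches [aː].

Yes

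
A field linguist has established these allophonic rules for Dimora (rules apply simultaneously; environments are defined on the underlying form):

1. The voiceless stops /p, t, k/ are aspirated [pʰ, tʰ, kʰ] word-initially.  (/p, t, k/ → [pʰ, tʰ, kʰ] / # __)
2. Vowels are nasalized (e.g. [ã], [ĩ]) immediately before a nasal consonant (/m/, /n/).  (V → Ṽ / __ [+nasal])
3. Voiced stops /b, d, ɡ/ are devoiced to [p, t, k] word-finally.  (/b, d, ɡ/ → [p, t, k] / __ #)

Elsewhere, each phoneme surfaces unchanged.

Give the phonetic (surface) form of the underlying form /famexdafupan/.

[fãmexdafupãn]

/f/ (word-initial) is unaffected → [f].
/a/ (between /f/ and /m/): before a nasal consonant, so rule 2 applies → [ã].
/m/ — not in any rule's target class → [m].
/e/ (between /m/ and /x/): rule 2 targets it, but not before a nasal consonant → unchanged [e].
/x/ stays [x].
/d/ (between /x/ and /a/) fails the environment for rule 3, so it stays [d].
/a/ (between /d/ and /f/) fails the environment for rule 2, so it stays [a].
/f/ stays [f].
/u/ (between /f/ and /p/) fails the environment for rule 2, so it stays [u].
/p/ (between /u/ and /a/): rule 1 targets it, but not word-initially → unchanged [p].
/a/ meets the environment for rule 2 (before a nasal consonant) → [ã].
/n/ stays [n].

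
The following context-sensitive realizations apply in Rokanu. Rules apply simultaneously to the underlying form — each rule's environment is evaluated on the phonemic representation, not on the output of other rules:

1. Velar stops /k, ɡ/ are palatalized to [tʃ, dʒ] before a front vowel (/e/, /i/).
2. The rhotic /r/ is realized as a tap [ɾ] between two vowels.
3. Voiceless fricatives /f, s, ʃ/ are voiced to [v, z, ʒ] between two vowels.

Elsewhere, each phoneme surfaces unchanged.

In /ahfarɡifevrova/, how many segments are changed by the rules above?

Segments that undergo a rule: /ɡ/ → [dʒ] (rule 1); /f/ → [v] (rule 3).
All other segments surface unchanged.

2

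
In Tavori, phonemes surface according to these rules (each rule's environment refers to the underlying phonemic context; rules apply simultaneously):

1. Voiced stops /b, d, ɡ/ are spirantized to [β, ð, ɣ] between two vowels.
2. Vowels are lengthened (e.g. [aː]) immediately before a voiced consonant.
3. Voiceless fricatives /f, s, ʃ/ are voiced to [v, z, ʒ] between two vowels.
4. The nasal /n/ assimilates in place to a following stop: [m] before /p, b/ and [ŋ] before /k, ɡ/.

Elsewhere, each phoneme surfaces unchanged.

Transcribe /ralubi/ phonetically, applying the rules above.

/r/ stays [r].
/a/ meets the environment for rule 2 (before a voiced consonant) → [aː].
/l/ — not in any rule's target class → [l].
/u/ — between /l/ and /b/, before a voiced consonant — surfaces as [uː] (rule 2).
Rule 1 applies to /b/ (between /u/ and /i/: between two vowels) → [β].
/i/ (word-final): rule 2 targets it, but not before a voiced consonant → unchanged [i].

[raːluːβi]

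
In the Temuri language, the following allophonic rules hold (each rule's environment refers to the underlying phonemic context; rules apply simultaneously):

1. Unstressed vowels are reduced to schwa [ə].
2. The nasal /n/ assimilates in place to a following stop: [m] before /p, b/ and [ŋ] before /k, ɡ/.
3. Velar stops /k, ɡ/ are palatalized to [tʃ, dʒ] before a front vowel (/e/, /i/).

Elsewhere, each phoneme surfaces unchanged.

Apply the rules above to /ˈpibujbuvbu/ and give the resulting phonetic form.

/i/ (between /p/ and /b/) fails the environment for rule 1, so it stays [i].
Rule 1 applies to /u/ (between /b/ and /j/: in an unstressed syllable) → [ə].
/u/ (between /b/ and /v/) occurs in an unstressed syllable → [ə] by rule 1.
/u/ — word-final, in an unstressed syllable — surfaces as [ə] (rule 1).

[ˈpibəjbəvbə]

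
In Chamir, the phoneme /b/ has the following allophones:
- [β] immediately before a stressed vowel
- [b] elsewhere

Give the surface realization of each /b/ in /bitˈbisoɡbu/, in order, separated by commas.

Occurrence 1 (position 1): no conditioning environment matches → elsewhere allophone [b].
Occurrence 2 (position 4): immediately before a stressed vowel → [β].
Occurrence 3 (position 9): no conditioning environment matches → elsewhere allophone [b].

[b], [β], [b]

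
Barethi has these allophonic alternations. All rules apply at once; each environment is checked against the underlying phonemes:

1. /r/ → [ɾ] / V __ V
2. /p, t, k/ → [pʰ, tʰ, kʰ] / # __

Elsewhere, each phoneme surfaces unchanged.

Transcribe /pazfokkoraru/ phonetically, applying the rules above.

[pʰazfokkoɾaɾu]

/p/ (word-initial): word-initially, so rule 2 applies → [pʰ].
/a/ — not in any rule's target class → [a].
/z/ (between /a/ and /f/) is unaffected → [z].
/f/ — not in any rule's target class → [f].
/o/ (between /f/ and /k/) is unaffected → [o].
/k/ — between /o/ and /k/; rule 2 does not apply here → [k].
/k/ — between /k/ and /o/; rule 2 does not apply here → [k].
/o/ (between /k/ and /r/): no rule targets it → [o].
/r/ meets the environment for rule 1 (between two vowels) → [ɾ].
/a/ (between /r/ and /r/) is unaffected → [a].
/r/ — between /a/ and /u/, between two vowels — surfaces as [ɾ] (rule 1).
/u/ (word-final) is unaffected → [u].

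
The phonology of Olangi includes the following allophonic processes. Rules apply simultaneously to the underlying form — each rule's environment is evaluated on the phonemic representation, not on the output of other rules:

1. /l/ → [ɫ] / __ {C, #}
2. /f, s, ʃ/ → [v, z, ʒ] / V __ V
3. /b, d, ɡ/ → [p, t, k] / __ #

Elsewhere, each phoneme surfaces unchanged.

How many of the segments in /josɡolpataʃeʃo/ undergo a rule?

3

Segments that undergo a rule: /l/ → [ɫ] (rule 1); /ʃ/ → [ʒ] (rule 2); /ʃ/ → [ʒ] (rule 2).
All other segments surface unchanged.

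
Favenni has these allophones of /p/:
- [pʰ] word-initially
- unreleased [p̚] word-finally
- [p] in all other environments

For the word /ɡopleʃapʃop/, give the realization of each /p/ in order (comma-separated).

Occurrence 1 (position 3): no conditioning environment matches → elsewhere allophone [p].
Occurrence 2 (position 8): no conditioning environment matches → elsewhere allophone [p].
Occurrence 3 (position 11): word-finally → [p̚].

[p], [p], [p̚]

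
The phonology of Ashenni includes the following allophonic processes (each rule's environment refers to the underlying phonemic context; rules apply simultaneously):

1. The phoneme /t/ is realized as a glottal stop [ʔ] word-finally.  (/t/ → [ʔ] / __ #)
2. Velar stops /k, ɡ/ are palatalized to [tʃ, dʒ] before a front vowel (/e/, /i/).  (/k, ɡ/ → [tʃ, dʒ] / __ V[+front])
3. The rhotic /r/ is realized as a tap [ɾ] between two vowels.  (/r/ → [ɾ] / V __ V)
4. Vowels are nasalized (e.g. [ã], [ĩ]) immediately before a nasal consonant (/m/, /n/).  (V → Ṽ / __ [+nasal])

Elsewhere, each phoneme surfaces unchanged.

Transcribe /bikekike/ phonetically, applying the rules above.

/b/ stays [b].
/i/ (between /b/ and /k/) fails the environment for rule 4, so it stays [i].
/k/ (between /i/ and /e/) occurs before a front vowel → [tʃ] by rule 2.
/e/ (between /k/ and /k/): rule 4 targets it, but not before a nasal consonant → unchanged [e].
/k/ meets the environment for rule 2 (before a front vowel) → [tʃ].
/i/ (between /k/ and /k/): rule 4 targets it, but not before a nasal consonant → unchanged [i].
/k/ meets the environment for rule 2 (before a front vowel) → [tʃ].
/e/ (word-final) fails the environment for rule 4, so it stays [e].

[bitʃetʃitʃe]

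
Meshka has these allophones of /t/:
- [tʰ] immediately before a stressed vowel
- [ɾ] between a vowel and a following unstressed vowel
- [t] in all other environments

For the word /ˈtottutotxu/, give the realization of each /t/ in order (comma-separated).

Occurrence 1 (position 1): immediately before a stressed vowel → [tʰ].
Occurrence 2 (position 3): no conditioning environment matches → elsewhere allophone [t].
Occurrence 3 (position 4): no conditioning environment matches → elsewhere allophone [t].
Occurrence 4 (position 6): between a vowel and an unstressed vowel → [ɾ].
Occurrence 5 (position 8): no conditioning environment matches → elsewhere allophone [t].

[tʰ], [t], [t], [ɾ], [t]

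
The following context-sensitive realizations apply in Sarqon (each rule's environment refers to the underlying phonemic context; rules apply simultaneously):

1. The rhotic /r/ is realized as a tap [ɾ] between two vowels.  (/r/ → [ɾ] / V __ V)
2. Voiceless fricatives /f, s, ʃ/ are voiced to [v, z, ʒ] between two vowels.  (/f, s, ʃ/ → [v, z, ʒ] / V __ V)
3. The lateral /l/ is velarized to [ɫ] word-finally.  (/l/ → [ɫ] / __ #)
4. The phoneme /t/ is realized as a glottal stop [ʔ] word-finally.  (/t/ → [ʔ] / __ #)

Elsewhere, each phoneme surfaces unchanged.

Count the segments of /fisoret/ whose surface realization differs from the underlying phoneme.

3

Segments that undergo a rule: /s/ → [z] (rule 2); /r/ → [ɾ] (rule 1); /t/ → [ʔ] (rule 4).
All other segments surface unchanged.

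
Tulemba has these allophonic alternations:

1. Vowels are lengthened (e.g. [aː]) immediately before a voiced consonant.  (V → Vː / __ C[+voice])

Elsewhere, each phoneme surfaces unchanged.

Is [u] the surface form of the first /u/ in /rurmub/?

/u/ meets the environment for rule 1 (before a voiced consonant) → [uː].
The actual realization is [uː], not [u].

No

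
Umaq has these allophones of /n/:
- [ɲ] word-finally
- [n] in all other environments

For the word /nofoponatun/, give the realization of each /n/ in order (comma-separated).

[n], [n], [ɲ]

Occurrence 1 (position 1): no conditioning environment matches → elsewhere allophone [n].
Occurrence 2 (position 7): no conditioning environment matches → elsewhere allophone [n].
Occurrence 3 (position 11): word-finally → [ɲ].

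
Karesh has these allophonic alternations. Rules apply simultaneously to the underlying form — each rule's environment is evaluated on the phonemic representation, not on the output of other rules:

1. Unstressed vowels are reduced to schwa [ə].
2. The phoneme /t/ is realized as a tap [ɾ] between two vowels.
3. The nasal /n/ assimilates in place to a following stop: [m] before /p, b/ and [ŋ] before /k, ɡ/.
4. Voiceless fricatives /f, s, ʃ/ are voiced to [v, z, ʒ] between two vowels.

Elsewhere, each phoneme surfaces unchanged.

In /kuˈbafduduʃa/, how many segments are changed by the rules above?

Segments that undergo a rule: /u/ → [ə] (rule 1); /u/ → [ə] (rule 1); /u/ → [ə] (rule 1); /ʃ/ → [ʒ] (rule 4); /a/ → [ə] (rule 1).
All other segments surface unchanged.

5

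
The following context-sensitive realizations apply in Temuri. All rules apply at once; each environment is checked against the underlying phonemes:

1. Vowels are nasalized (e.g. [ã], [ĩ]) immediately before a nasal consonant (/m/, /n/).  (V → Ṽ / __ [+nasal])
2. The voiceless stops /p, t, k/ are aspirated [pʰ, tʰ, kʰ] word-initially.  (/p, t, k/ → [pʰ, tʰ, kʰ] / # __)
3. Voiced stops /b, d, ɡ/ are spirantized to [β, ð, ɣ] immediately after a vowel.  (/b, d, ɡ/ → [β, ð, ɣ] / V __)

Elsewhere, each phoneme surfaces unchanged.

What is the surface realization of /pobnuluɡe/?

/p/ meets the environment for rule 2 (word-initially) → [pʰ].
/o/ (between /p/ and /b/): rule 1 targets it, but not before a nasal consonant → unchanged [o].
/b/ (between /o/ and /n/) occurs immediately after a vowel → [β] by rule 3.
/u/ (between /n/ and /l/) fails the environment for rule 1, so it stays [u].
/u/ (between /l/ and /ɡ/): rule 1 targets it, but not before a nasal consonant → unchanged [u].
/ɡ/ meets the environment for rule 3 (immediately after a vowel) → [ɣ].
/e/ — word-final; rule 1 does not apply here → [e].

[pʰoβnuluɣe]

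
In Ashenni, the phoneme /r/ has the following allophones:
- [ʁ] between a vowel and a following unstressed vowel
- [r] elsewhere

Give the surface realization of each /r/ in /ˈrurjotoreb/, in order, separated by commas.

Occurrence 1 (position 1): no conditioning environment matches → elsewhere allophone [r].
Occurrence 2 (position 3): no conditioning environment matches → elsewhere allophone [r].
Occurrence 3 (position 8): between a vowel and a following unstressed vowel → [ʁ].

[r], [r], [ʁ]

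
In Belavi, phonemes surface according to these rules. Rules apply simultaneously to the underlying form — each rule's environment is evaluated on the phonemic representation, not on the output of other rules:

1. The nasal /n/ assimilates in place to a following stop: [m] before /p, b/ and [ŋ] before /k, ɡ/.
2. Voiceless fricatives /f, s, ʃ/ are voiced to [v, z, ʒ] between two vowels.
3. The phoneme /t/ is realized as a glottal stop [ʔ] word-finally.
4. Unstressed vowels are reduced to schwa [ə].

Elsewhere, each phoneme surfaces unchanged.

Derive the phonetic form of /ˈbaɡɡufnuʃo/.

[ˈbaɡɡəfnəʒə]

/b/ — not in any rule's target class → [b].
/a/ — between /b/ and /ɡ/; rule 4 does not apply here → [a].
/ɡ/ — not in any rule's target class → [ɡ].
/ɡ/ stays [ɡ].
/u/ (between /ɡ/ and /f/) occurs in an unstressed syllable → [ə] by rule 4.
/f/ (between /u/ and /n/): rule 2 targets it, but not between two vowels → unchanged [f].
/n/ (between /f/ and /u/) fails the environment for rule 1, so it stays [n].
/u/ meets the environment for rule 4 (in an unstressed syllable) → [ə].
/ʃ/ — between /u/ and /o/, between two vowels — surfaces as [ʒ] (rule 2).
/o/ (word-final) occurs in an unstressed syllable → [ə] by rule 4.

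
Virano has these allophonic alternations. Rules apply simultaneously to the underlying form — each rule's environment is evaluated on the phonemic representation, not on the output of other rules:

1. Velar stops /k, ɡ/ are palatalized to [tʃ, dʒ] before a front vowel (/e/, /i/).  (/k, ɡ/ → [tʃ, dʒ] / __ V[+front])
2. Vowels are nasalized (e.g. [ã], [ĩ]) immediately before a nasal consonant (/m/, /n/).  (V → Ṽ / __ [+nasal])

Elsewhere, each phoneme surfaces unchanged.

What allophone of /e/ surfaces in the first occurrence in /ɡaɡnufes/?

[e]

/e/ — between /f/ and /s/; rule 2 does not apply here → [e].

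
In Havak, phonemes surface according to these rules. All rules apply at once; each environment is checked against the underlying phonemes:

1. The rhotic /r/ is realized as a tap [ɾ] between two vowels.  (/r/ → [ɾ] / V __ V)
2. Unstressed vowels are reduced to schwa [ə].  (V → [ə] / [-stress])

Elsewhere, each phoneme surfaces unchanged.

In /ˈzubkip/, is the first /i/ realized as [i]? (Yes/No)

No

/i/ — between /k/ and /p/, in an unstressed syllable — surfaces as [ə] (rule 2).
The actual realization is [ə], not [i].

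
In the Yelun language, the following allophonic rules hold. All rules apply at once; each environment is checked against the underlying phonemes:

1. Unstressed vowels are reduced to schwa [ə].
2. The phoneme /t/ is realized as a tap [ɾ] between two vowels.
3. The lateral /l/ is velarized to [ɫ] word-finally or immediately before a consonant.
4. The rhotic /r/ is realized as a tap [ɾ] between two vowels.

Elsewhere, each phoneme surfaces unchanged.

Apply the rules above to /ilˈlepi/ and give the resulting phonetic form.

[əɫˈlepə]

Rule 1 applies to /i/ (word-initial: in an unstressed syllable) → [ə].
/l/ — between /i/ and /l/, word-finally or immediately before a consonant — surfaces as [ɫ] (rule 3).
/l/ (between /l/ and /e/) fails the environment for rule 3, so it stays [l].
/e/ (between /l/ and /p/) fails the environment for rule 1, so it stays [e].
/p/ (between /e/ and /i/): no rule targets it → [p].
/i/ meets the environment for rule 1 (in an unstressed syllable) → [ə].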